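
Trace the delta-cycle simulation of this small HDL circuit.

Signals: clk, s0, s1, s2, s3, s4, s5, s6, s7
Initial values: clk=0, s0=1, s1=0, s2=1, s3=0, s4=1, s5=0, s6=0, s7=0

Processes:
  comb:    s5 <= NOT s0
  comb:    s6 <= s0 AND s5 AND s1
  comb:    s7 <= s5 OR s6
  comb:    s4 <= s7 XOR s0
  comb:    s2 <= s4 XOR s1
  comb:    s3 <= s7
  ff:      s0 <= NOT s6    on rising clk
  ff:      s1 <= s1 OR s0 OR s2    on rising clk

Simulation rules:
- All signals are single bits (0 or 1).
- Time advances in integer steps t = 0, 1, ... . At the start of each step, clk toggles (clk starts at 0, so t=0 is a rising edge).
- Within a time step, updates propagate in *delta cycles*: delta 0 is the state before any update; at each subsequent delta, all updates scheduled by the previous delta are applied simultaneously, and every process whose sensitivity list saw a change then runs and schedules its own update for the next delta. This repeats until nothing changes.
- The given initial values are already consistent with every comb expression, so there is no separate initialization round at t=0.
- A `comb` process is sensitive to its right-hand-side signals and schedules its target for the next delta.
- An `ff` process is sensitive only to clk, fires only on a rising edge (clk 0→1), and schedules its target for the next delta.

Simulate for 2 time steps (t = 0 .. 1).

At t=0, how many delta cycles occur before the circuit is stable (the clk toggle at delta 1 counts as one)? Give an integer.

3

t0.Δ0 s1=0 s2=1 clk=0 s7=0 s0=1 s5=0 s4=1 s6=0 s3=0
t0.Δ1 s1=0 s2=1 clk=1 s7=0 s0=1 s5=0 s4=1 s6=0 s3=0
t0.Δ2 s1=1 s2=1 clk=1 s7=0 s0=1 s5=0 s4=1 s6=0 s3=0
t0.Δ3 s1=1 s2=0 clk=1 s7=0 s0=1 s5=0 s4=1 s6=0 s3=0
t1.Δ0 s1=1 s2=0 clk=1 s7=0 s0=1 s5=0 s4=1 s6=0 s3=0
t1.Δ1 s1=1 s2=0 clk=0 s7=0 s0=1 s5=0 s4=1 s6=0 s3=0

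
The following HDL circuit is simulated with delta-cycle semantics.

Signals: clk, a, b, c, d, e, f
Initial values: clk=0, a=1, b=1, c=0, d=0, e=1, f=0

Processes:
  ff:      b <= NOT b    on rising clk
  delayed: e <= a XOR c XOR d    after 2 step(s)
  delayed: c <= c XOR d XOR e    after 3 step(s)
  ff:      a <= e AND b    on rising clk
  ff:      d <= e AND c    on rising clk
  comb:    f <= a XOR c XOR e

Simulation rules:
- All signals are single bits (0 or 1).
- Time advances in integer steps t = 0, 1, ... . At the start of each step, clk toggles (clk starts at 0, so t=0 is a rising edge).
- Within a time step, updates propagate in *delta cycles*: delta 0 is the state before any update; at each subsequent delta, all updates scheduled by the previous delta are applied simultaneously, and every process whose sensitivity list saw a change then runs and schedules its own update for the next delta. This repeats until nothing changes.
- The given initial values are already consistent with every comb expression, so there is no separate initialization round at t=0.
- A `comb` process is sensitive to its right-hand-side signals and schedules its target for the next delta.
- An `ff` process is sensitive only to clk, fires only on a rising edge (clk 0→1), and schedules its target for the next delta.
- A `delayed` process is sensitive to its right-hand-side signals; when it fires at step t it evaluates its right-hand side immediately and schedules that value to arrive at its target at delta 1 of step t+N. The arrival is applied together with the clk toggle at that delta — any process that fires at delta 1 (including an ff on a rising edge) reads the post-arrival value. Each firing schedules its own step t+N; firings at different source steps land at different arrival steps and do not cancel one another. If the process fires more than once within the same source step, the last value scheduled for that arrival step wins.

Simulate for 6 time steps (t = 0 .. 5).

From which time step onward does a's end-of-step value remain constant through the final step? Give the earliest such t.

2

[bits: b,e,clk,d,f,c,a]
t=0: Δ0=1100001 Δ1=1110001 Δ2=0110001 | 2Δ
t=1: Δ0=0110001 Δ1=0100001 | 1Δ
t=2: Δ0=0100001 Δ1=0110001 Δ2=1110000 Δ3=1110100 | 3Δ
t=3: Δ0=1110100 Δ1=1100100 | 1Δ
t=4: Δ0=1100100 Δ1=1010100 Δ2=0010000 | 2Δ
t=5: Δ0=0010000 Δ1=0000000 | 1Δ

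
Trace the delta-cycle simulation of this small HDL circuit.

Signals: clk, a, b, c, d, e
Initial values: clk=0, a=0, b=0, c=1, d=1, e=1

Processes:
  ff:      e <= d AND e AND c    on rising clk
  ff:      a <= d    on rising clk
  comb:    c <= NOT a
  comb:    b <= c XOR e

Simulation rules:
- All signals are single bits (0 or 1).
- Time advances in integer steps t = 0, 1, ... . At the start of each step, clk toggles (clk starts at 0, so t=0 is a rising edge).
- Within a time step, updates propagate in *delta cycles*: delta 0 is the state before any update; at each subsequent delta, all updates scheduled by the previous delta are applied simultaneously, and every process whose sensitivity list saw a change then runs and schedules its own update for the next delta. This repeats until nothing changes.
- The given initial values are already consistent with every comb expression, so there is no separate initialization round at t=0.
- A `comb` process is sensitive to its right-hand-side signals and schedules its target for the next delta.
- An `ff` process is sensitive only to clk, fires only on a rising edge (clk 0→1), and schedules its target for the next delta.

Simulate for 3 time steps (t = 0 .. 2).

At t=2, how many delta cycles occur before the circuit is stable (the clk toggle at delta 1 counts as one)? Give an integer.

3

[bits: d,a,e,c,b,clk]
t=0: Δ0=101100 Δ1=101101 Δ2=111101 Δ3=111001 Δ4=111011 | 4Δ
t=1: Δ0=111011 Δ1=111010 | 1Δ
t=2: Δ0=111010 Δ1=111011 Δ2=110011 Δ3=110001 | 3Δ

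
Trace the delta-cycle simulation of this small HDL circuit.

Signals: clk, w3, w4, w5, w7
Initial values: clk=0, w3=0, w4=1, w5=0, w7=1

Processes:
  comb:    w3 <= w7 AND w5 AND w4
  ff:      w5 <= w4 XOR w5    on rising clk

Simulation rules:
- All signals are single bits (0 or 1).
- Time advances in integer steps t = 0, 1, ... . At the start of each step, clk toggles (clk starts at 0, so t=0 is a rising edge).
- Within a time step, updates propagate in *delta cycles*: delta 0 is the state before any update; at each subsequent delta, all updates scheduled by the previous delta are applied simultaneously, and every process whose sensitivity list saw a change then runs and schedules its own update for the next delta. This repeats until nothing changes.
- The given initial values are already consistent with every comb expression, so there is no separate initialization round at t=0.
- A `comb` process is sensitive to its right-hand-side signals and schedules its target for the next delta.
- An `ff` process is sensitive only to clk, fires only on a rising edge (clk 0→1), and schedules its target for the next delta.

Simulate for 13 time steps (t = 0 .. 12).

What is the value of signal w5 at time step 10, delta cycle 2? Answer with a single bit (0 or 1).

0

[bits: w3,clk,w7,w4,w5]
t=0: Δ0=00110 Δ1=01110 Δ2=01111 Δ3=11111 | 3Δ
t=1: Δ0=11111 Δ1=10111 | 1Δ
t=2: Δ0=10111 Δ1=11111 Δ2=11110 Δ3=01110 | 3Δ
t=3: Δ0=01110 Δ1=00110 | 1Δ
t=4: Δ0=00110 Δ1=01110 Δ2=01111 Δ3=11111 | 3Δ
t=5: Δ0=11111 Δ1=10111 | 1Δ
t=6: Δ0=10111 Δ1=11111 Δ2=11110 Δ3=01110 | 3Δ
t=7: Δ0=01110 Δ1=00110 | 1Δ
t=8: Δ0=00110 Δ1=01110 Δ2=01111 Δ3=11111 | 3Δ
t=9: Δ0=11111 Δ1=10111 | 1Δ
t=10: Δ0=10111 Δ1=11111 Δ2=11110 Δ3=01110 | 3Δ
t=11: Δ0=01110 Δ1=00110 | 1Δ
t=12: Δ0=00110 Δ1=01110 Δ2=01111 Δ3=11111 | 3Δ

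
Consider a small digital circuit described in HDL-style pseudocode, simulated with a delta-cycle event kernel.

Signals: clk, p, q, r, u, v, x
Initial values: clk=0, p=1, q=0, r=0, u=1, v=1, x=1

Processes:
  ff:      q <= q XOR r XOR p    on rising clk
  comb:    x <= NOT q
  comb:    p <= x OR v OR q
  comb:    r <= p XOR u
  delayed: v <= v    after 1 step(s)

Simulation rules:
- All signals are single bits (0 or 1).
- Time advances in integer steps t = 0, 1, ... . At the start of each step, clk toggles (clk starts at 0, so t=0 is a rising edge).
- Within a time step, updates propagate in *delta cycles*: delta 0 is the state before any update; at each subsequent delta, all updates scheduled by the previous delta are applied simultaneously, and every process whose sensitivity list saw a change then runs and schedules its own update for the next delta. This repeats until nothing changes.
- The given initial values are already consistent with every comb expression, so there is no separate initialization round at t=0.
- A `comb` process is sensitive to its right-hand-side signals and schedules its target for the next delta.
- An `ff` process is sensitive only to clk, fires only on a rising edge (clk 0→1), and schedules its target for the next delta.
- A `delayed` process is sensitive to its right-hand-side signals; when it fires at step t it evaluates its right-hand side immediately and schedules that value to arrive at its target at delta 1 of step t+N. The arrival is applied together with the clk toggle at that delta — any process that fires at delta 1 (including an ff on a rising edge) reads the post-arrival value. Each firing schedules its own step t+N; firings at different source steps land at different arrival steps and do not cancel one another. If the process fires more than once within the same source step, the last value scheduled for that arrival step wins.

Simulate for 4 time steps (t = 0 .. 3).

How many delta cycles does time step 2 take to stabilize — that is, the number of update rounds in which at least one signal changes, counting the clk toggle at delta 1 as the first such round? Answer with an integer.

[bits: r,x,clk,q,v,p,u]
t=0: Δ0=0100111 Δ1=0110111 Δ2=0111111 Δ3=0011111 | 3Δ
t=1: Δ0=0011111 Δ1=0001111 | 1Δ
t=2: Δ0=0001111 Δ1=0011111 Δ2=0010111 Δ3=0110111 | 3Δ
t=3: Δ0=0110111 Δ1=0100111 | 1Δ

3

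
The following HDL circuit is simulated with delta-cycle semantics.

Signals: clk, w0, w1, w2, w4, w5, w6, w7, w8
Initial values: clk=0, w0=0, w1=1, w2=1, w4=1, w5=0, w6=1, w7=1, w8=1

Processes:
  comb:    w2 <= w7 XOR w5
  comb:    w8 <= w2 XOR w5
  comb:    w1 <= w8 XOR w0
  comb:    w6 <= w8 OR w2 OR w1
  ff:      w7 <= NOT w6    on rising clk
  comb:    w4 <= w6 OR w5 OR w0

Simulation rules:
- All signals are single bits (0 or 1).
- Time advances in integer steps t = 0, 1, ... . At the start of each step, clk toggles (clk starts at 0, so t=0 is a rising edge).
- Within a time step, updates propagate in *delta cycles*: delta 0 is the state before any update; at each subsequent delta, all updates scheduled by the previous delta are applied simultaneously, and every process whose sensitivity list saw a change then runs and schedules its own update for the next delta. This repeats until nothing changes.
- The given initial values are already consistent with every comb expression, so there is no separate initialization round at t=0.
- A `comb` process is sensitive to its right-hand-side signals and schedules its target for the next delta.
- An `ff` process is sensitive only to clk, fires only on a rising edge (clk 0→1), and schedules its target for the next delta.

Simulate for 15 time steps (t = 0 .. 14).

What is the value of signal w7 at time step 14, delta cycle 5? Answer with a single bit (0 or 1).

t0.Δ0 w4=1 w8=1 w5=0 w0=0 w7=1 w2=1 w6=1 w1=1 clk=0
t0.Δ1 w4=1 w8=1 w5=0 w0=0 w7=1 w2=1 w6=1 w1=1 clk=1
t0.Δ2 w4=1 w8=1 w5=0 w0=0 w7=0 w2=1 w6=1 w1=1 clk=1
t0.Δ3 w4=1 w8=1 w5=0 w0=0 w7=0 w2=0 w6=1 w1=1 clk=1
t0.Δ4 w4=1 w8=0 w5=0 w0=0 w7=0 w2=0 w6=1 w1=1 clk=1
t0.Δ5 w4=1 w8=0 w5=0 w0=0 w7=0 w2=0 w6=1 w1=0 clk=1
t0.Δ6 w4=1 w8=0 w5=0 w0=0 w7=0 w2=0 w6=0 w1=0 clk=1
t0.Δ7 w4=0 w8=0 w5=0 w0=0 w7=0 w2=0 w6=0 w1=0 clk=1
t1.Δ0 w4=0 w8=0 w5=0 w0=0 w7=0 w2=0 w6=0 w1=0 clk=1
t1.Δ1 w4=0 w8=0 w5=0 w0=0 w7=0 w2=0 w6=0 w1=0 clk=0
t2.Δ0 w4=0 w8=0 w5=0 w0=0 w7=0 w2=0 w6=0 w1=0 clk=0
t2.Δ1 w4=0 w8=0 w5=0 w0=0 w7=0 w2=0 w6=0 w1=0 clk=1
t2.Δ2 w4=0 w8=0 w5=0 w0=0 w7=1 w2=0 w6=0 w1=0 clk=1
t2.Δ3 w4=0 w8=0 w5=0 w0=0 w7=1 w2=1 w6=0 w1=0 clk=1
t2.Δ4 w4=0 w8=1 w5=0 w0=0 w7=1 w2=1 w6=1 w1=0 clk=1
t2.Δ5 w4=1 w8=1 w5=0 w0=0 w7=1 w2=1 w6=1 w1=1 clk=1
t3.Δ0 w4=1 w8=1 w5=0 w0=0 w7=1 w2=1 w6=1 w1=1 clk=1
t3.Δ1 w4=1 w8=1 w5=0 w0=0 w7=1 w2=1 w6=1 w1=1 clk=0
t4.Δ0 w4=1 w8=1 w5=0 w0=0 w7=1 w2=1 w6=1 w1=1 clk=0
t4.Δ1 w4=1 w8=1 w5=0 w0=0 w7=1 w2=1 w6=1 w1=1 clk=1
t4.Δ2 w4=1 w8=1 w5=0 w0=0 w7=0 w2=1 w6=1 w1=1 clk=1
t4.Δ3 w4=1 w8=1 w5=0 w0=0 w7=0 w2=0 w6=1 w1=1 clk=1
t4.Δ4 w4=1 w8=0 w5=0 w0=0 w7=0 w2=0 w6=1 w1=1 clk=1
t4.Δ5 w4=1 w8=0 w5=0 w0=0 w7=0 w2=0 w6=1 w1=0 clk=1
t4.Δ6 w4=1 w8=0 w5=0 w0=0 w7=0 w2=0 w6=0 w1=0 clk=1
t4.Δ7 w4=0 w8=0 w5=0 w0=0 w7=0 w2=0 w6=0 w1=0 clk=1
t5.Δ0 w4=0 w8=0 w5=0 w0=0 w7=0 w2=0 w6=0 w1=0 clk=1
t5.Δ1 w4=0 w8=0 w5=0 w0=0 w7=0 w2=0 w6=0 w1=0 clk=0
t6.Δ0 w4=0 w8=0 w5=0 w0=0 w7=0 w2=0 w6=0 w1=0 clk=0
t6.Δ1 w4=0 w8=0 w5=0 w0=0 w7=0 w2=0 w6=0 w1=0 clk=1
t6.Δ2 w4=0 w8=0 w5=0 w0=0 w7=1 w2=0 w6=0 w1=0 clk=1
t6.Δ3 w4=0 w8=0 w5=0 w0=0 w7=1 w2=1 w6=0 w1=0 clk=1
t6.Δ4 w4=0 w8=1 w5=0 w0=0 w7=1 w2=1 w6=1 w1=0 clk=1
t6.Δ5 w4=1 w8=1 w5=0 w0=0 w7=1 w2=1 w6=1 w1=1 clk=1
t7.Δ0 w4=1 w8=1 w5=0 w0=0 w7=1 w2=1 w6=1 w1=1 clk=1
t7.Δ1 w4=1 w8=1 w5=0 w0=0 w7=1 w2=1 w6=1 w1=1 clk=0
t8.Δ0 w4=1 w8=1 w5=0 w0=0 w7=1 w2=1 w6=1 w1=1 clk=0
t8.Δ1 w4=1 w8=1 w5=0 w0=0 w7=1 w2=1 w6=1 w1=1 clk=1
t8.Δ2 w4=1 w8=1 w5=0 w0=0 w7=0 w2=1 w6=1 w1=1 clk=1
t8.Δ3 w4=1 w8=1 w5=0 w0=0 w7=0 w2=0 w6=1 w1=1 clk=1
t8.Δ4 w4=1 w8=0 w5=0 w0=0 w7=0 w2=0 w6=1 w1=1 clk=1
t8.Δ5 w4=1 w8=0 w5=0 w0=0 w7=0 w2=0 w6=1 w1=0 clk=1
t8.Δ6 w4=1 w8=0 w5=0 w0=0 w7=0 w2=0 w6=0 w1=0 clk=1
t8.Δ7 w4=0 w8=0 w5=0 w0=0 w7=0 w2=0 w6=0 w1=0 clk=1
t9.Δ0 w4=0 w8=0 w5=0 w0=0 w7=0 w2=0 w6=0 w1=0 clk=1
t9.Δ1 w4=0 w8=0 w5=0 w0=0 w7=0 w2=0 w6=0 w1=0 clk=0
t10.Δ0 w4=0 w8=0 w5=0 w0=0 w7=0 w2=0 w6=0 w1=0 clk=0
t10.Δ1 w4=0 w8=0 w5=0 w0=0 w7=0 w2=0 w6=0 w1=0 clk=1
t10.Δ2 w4=0 w8=0 w5=0 w0=0 w7=1 w2=0 w6=0 w1=0 clk=1
t10.Δ3 w4=0 w8=0 w5=0 w0=0 w7=1 w2=1 w6=0 w1=0 clk=1
t10.Δ4 w4=0 w8=1 w5=0 w0=0 w7=1 w2=1 w6=1 w1=0 clk=1
t10.Δ5 w4=1 w8=1 w5=0 w0=0 w7=1 w2=1 w6=1 w1=1 clk=1
t11.Δ0 w4=1 w8=1 w5=0 w0=0 w7=1 w2=1 w6=1 w1=1 clk=1
t11.Δ1 w4=1 w8=1 w5=0 w0=0 w7=1 w2=1 w6=1 w1=1 clk=0
t12.Δ0 w4=1 w8=1 w5=0 w0=0 w7=1 w2=1 w6=1 w1=1 clk=0
t12.Δ1 w4=1 w8=1 w5=0 w0=0 w7=1 w2=1 w6=1 w1=1 clk=1
t12.Δ2 w4=1 w8=1 w5=0 w0=0 w7=0 w2=1 w6=1 w1=1 clk=1
t12.Δ3 w4=1 w8=1 w5=0 w0=0 w7=0 w2=0 w6=1 w1=1 clk=1
t12.Δ4 w4=1 w8=0 w5=0 w0=0 w7=0 w2=0 w6=1 w1=1 clk=1
t12.Δ5 w4=1 w8=0 w5=0 w0=0 w7=0 w2=0 w6=1 w1=0 clk=1
t12.Δ6 w4=1 w8=0 w5=0 w0=0 w7=0 w2=0 w6=0 w1=0 clk=1
t12.Δ7 w4=0 w8=0 w5=0 w0=0 w7=0 w2=0 w6=0 w1=0 clk=1
t13.Δ0 w4=0 w8=0 w5=0 w0=0 w7=0 w2=0 w6=0 w1=0 clk=1
t13.Δ1 w4=0 w8=0 w5=0 w0=0 w7=0 w2=0 w6=0 w1=0 clk=0
t14.Δ0 w4=0 w8=0 w5=0 w0=0 w7=0 w2=0 w6=0 w1=0 clk=0
t14.Δ1 w4=0 w8=0 w5=0 w0=0 w7=0 w2=0 w6=0 w1=0 clk=1
t14.Δ2 w4=0 w8=0 w5=0 w0=0 w7=1 w2=0 w6=0 w1=0 clk=1
t14.Δ3 w4=0 w8=0 w5=0 w0=0 w7=1 w2=1 w6=0 w1=0 clk=1
t14.Δ4 w4=0 w8=1 w5=0 w0=0 w7=1 w2=1 w6=1 w1=0 clk=1
t14.Δ5 w4=1 w8=1 w5=0 w0=0 w7=1 w2=1 w6=1 w1=1 clk=1

1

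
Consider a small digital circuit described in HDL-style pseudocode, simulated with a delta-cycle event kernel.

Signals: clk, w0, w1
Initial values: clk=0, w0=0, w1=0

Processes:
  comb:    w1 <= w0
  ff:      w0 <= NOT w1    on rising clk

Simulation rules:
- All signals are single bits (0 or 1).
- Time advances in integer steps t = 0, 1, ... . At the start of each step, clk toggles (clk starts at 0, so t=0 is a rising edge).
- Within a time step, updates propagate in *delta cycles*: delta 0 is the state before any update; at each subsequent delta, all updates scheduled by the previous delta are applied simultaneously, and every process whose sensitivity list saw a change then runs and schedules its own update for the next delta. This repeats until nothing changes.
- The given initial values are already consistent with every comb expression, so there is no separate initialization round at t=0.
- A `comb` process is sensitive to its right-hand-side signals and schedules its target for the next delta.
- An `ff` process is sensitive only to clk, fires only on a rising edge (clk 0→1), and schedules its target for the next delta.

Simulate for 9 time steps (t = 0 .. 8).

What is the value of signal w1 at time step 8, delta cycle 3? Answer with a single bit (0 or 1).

1

t=0 Δ0: w1=0 clk=0 w0=0
  Δ1: clk:0→1
  Δ2: w0:0→1
  Δ3: w1:0→1
  (3Δ to stable)
t=1 Δ0: w1=1 clk=1 w0=1
  Δ1: clk:1→0
  (1Δ to stable)
t=2 Δ0: w1=1 clk=0 w0=1
  Δ1: clk:0→1
  Δ2: w0:1→0
  Δ3: w1:1→0
  (3Δ to stable)
t=3 Δ0: w1=0 clk=1 w0=0
  Δ1: clk:1→0
  (1Δ to stable)
t=4 Δ0: w1=0 clk=0 w0=0
  Δ1: clk:0→1
  Δ2: w0:0→1
  Δ3: w1:0→1
  (3Δ to stable)
t=5 Δ0: w1=1 clk=1 w0=1
  Δ1: clk:1→0
  (1Δ to stable)
t=6 Δ0: w1=1 clk=0 w0=1
  Δ1: clk:0→1
  Δ2: w0:1→0
  Δ3: w1:1→0
  (3Δ to stable)
t=7 Δ0: w1=0 clk=1 w0=0
  Δ1: clk:1→0
  (1Δ to stable)
t=8 Δ0: w1=0 clk=0 w0=0
  Δ1: clk:0→1
  Δ2: w0:0→1
  Δ3: w1:0→1
  (3Δ to stable)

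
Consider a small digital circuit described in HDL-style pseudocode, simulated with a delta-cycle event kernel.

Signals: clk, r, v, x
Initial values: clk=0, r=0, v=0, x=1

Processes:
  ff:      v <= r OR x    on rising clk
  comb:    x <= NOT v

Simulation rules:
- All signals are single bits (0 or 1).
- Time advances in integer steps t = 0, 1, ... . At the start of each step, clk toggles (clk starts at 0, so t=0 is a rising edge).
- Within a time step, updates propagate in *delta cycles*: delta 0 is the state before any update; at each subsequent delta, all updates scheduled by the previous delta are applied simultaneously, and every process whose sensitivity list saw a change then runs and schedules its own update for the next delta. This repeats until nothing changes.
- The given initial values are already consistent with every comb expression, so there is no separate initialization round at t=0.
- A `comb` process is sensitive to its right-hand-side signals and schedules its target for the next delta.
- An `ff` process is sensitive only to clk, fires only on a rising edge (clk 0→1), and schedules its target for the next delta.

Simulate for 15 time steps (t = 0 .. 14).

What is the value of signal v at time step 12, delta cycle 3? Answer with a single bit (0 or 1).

[bits: r,clk,x,v]
t=0: Δ0=0010 Δ1=0110 Δ2=0111 Δ3=0101 | 3Δ
t=1: Δ0=0101 Δ1=0001 | 1Δ
t=2: Δ0=0001 Δ1=0101 Δ2=0100 Δ3=0110 | 3Δ
t=3: Δ0=0110 Δ1=0010 | 1Δ
t=4: Δ0=0010 Δ1=0110 Δ2=0111 Δ3=0101 | 3Δ
t=5: Δ0=0101 Δ1=0001 | 1Δ
t=6: Δ0=0001 Δ1=0101 Δ2=0100 Δ3=0110 | 3Δ
t=7: Δ0=0110 Δ1=0010 | 1Δ
t=8: Δ0=0010 Δ1=0110 Δ2=0111 Δ3=0101 | 3Δ
t=9: Δ0=0101 Δ1=0001 | 1Δ
t=10: Δ0=0001 Δ1=0101 Δ2=0100 Δ3=0110 | 3Δ
t=11: Δ0=0110 Δ1=0010 | 1Δ
t=12: Δ0=0010 Δ1=0110 Δ2=0111 Δ3=0101 | 3Δ
t=13: Δ0=0101 Δ1=0001 | 1Δ
t=14: Δ0=0001 Δ1=0101 Δ2=0100 Δ3=0110 | 3Δ

1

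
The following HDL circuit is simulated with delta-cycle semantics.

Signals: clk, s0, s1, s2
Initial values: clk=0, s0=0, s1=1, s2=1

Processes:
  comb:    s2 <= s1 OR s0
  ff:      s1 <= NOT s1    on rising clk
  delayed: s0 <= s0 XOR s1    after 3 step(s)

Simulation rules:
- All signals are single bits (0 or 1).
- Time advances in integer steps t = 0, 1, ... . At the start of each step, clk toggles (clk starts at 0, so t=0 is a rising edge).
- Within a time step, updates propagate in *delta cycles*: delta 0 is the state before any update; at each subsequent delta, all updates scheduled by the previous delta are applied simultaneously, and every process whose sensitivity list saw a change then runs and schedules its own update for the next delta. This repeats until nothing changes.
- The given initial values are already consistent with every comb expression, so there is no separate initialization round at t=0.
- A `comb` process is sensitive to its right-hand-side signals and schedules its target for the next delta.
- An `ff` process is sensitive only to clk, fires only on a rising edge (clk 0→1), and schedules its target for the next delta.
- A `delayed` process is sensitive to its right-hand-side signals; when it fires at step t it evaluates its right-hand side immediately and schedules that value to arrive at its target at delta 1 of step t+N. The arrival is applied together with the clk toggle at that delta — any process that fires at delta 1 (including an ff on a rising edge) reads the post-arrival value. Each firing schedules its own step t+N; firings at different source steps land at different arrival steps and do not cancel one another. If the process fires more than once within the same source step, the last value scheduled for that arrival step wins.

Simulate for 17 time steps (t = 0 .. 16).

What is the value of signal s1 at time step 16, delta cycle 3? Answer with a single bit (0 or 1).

0

[bits: clk,s2,s1,s0]
t=0: Δ0=0110 Δ1=1110 Δ2=1100 Δ3=1000 | 3Δ
t=1: Δ0=1000 Δ1=0000 | 1Δ
t=2: Δ0=0000 Δ1=1000 Δ2=1010 Δ3=1110 | 3Δ
t=3: Δ0=1110 Δ1=0110 | 1Δ
t=4: Δ0=0110 Δ1=1110 Δ2=1100 Δ3=1000 | 3Δ
t=5: Δ0=1000 Δ1=0001 Δ2=0101 | 2Δ
t=6: Δ0=0101 Δ1=1101 Δ2=1111 | 2Δ
t=7: Δ0=1111 Δ1=0110 | 1Δ
t=8: Δ0=0110 Δ1=1111 Δ2=1101 | 2Δ
t=9: Δ0=1101 Δ1=0100 Δ2=0000 | 2Δ
t=10: Δ0=0000 Δ1=1001 Δ2=1111 | 2Δ
t=11: Δ0=1111 Δ1=0111 | 1Δ
t=12: Δ0=0111 Δ1=1110 Δ2=1100 Δ3=1000 | 3Δ
t=13: Δ0=1000 Δ1=0000 | 1Δ
t=14: Δ0=0000 Δ1=1000 Δ2=1010 Δ3=1110 | 3Δ
t=15: Δ0=1110 Δ1=0110 | 1Δ
t=16: Δ0=0110 Δ1=1110 Δ2=1100 Δ3=1000 | 3Δ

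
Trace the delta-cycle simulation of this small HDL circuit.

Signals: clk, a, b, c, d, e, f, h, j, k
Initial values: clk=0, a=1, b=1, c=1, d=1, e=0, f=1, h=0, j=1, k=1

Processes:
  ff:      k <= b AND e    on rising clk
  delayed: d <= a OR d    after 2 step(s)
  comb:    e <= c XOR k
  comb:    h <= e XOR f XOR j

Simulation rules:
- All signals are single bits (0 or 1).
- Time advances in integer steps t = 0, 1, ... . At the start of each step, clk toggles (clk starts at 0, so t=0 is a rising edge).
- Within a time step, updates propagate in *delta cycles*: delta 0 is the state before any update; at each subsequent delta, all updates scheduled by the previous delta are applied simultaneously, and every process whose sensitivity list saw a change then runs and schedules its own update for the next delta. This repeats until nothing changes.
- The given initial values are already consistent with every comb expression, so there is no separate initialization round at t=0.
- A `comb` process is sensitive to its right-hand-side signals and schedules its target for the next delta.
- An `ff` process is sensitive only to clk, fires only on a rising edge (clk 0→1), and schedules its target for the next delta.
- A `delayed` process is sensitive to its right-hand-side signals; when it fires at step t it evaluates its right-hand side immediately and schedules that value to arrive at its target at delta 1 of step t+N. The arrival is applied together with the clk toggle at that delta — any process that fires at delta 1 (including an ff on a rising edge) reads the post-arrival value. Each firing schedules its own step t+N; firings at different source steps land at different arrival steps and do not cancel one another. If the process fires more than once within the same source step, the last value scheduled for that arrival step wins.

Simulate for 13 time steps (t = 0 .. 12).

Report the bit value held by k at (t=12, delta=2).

[bits: f,b,a,c,clk,k,j,e,d,h]
t=0: Δ0=1111011010 Δ1=1111111010 Δ2=1111101010 Δ3=1111101110 Δ4=1111101111 | 4Δ
t=1: Δ0=1111101111 Δ1=1111001111 | 1Δ
t=2: Δ0=1111001111 Δ1=1111101111 Δ2=1111111111 Δ3=1111111011 Δ4=1111111010 | 4Δ
t=3: Δ0=1111111010 Δ1=1111011010 | 1Δ
t=4: Δ0=1111011010 Δ1=1111111010 Δ2=1111101010 Δ3=1111101110 Δ4=1111101111 | 4Δ
t=5: Δ0=1111101111 Δ1=1111001111 | 1Δ
t=6: Δ0=1111001111 Δ1=1111101111 Δ2=1111111111 Δ3=1111111011 Δ4=1111111010 | 4Δ
t=7: Δ0=1111111010 Δ1=1111011010 | 1Δ
t=8: Δ0=1111011010 Δ1=1111111010 Δ2=1111101010 Δ3=1111101110 Δ4=1111101111 | 4Δ
t=9: Δ0=1111101111 Δ1=1111001111 | 1Δ
t=10: Δ0=1111001111 Δ1=1111101111 Δ2=1111111111 Δ3=1111111011 Δ4=1111111010 | 4Δ
t=11: Δ0=1111111010 Δ1=1111011010 | 1Δ
t=12: Δ0=1111011010 Δ1=1111111010 Δ2=1111101010 Δ3=1111101110 Δ4=1111101111 | 4Δ

0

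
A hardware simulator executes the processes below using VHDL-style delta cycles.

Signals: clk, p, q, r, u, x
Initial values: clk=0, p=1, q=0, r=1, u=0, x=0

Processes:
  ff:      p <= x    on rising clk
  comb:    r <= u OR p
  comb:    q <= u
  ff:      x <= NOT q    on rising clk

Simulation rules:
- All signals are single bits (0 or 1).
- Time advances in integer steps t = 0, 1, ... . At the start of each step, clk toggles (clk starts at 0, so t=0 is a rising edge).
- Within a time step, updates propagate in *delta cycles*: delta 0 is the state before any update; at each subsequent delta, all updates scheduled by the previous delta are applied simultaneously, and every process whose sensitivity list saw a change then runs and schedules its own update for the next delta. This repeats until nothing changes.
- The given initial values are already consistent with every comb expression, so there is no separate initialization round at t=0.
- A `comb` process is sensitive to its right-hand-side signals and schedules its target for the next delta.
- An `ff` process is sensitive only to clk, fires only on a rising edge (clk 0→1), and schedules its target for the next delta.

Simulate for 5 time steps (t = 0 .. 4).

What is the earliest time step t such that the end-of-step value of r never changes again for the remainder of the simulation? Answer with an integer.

t0.Δ0 x=0 p=1 r=1 q=0 clk=0 u=0
t0.Δ1 x=0 p=1 r=1 q=0 clk=1 u=0
t0.Δ2 x=1 p=0 r=1 q=0 clk=1 u=0
t0.Δ3 x=1 p=0 r=0 q=0 clk=1 u=0
t1.Δ0 x=1 p=0 r=0 q=0 clk=1 u=0
t1.Δ1 x=1 p=0 r=0 q=0 clk=0 u=0
t2.Δ0 x=1 p=0 r=0 q=0 clk=0 u=0
t2.Δ1 x=1 p=0 r=0 q=0 clk=1 u=0
t2.Δ2 x=1 p=1 r=0 q=0 clk=1 u=0
t2.Δ3 x=1 p=1 r=1 q=0 clk=1 u=0
t3.Δ0 x=1 p=1 r=1 q=0 clk=1 u=0
t3.Δ1 x=1 p=1 r=1 q=0 clk=0 u=0
t4.Δ0 x=1 p=1 r=1 q=0 clk=0 u=0
t4.Δ1 x=1 p=1 r=1 q=0 clk=1 u=0

2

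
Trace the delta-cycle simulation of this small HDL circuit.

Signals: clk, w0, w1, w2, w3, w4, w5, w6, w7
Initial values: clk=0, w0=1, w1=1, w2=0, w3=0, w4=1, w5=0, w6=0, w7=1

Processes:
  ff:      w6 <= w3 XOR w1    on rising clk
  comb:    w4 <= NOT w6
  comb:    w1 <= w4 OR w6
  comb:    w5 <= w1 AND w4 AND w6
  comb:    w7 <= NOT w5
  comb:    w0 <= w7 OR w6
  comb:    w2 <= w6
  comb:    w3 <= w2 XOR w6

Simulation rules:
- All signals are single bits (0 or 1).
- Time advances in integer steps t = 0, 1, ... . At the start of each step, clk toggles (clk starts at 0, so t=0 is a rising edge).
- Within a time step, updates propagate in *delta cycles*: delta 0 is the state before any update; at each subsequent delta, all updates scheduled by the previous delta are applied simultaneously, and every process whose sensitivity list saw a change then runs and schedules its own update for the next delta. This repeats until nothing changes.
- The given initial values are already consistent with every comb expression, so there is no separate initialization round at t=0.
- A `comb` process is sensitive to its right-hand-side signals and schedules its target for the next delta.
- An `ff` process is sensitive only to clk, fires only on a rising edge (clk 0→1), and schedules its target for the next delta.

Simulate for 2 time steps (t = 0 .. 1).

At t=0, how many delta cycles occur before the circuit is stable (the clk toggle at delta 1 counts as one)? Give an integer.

t0.Δ0 clk=0 w0=1 w7=1 w3=0 w4=1 w1=1 w5=0 w6=0 w2=0
t0.Δ1 clk=1 w0=1 w7=1 w3=0 w4=1 w1=1 w5=0 w6=0 w2=0
t0.Δ2 clk=1 w0=1 w7=1 w3=0 w4=1 w1=1 w5=0 w6=1 w2=0
t0.Δ3 clk=1 w0=1 w7=1 w3=1 w4=0 w1=1 w5=1 w6=1 w2=1
t0.Δ4 clk=1 w0=1 w7=0 w3=0 w4=0 w1=1 w5=0 w6=1 w2=1
t0.Δ5 clk=1 w0=1 w7=1 w3=0 w4=0 w1=1 w5=0 w6=1 w2=1
t1.Δ0 clk=1 w0=1 w7=1 w3=0 w4=0 w1=1 w5=0 w6=1 w2=1
t1.Δ1 clk=0 w0=1 w7=1 w3=0 w4=0 w1=1 w5=0 w6=1 w2=1

5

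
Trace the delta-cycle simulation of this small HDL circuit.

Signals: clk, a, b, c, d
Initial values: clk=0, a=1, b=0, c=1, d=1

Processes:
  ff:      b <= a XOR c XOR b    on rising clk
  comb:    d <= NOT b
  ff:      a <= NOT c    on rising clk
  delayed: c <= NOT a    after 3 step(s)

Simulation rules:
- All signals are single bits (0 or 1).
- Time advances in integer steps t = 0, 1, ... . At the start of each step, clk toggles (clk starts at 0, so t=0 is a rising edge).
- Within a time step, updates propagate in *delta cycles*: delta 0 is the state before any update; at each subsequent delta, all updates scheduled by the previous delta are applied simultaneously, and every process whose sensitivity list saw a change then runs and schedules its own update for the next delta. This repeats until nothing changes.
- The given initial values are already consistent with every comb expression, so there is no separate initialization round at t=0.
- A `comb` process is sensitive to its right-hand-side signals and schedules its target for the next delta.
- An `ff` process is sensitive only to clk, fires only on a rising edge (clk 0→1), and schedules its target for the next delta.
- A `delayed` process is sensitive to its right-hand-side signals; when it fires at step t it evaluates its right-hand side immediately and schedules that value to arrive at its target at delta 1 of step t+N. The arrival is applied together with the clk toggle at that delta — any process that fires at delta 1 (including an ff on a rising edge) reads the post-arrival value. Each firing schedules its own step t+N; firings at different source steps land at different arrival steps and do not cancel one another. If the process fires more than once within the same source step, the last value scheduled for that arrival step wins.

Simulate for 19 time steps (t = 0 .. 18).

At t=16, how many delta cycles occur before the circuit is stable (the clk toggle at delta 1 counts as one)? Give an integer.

3

t0.Δ0 b=0 c=1 d=1 clk=0 a=1
t0.Δ1 b=0 c=1 d=1 clk=1 a=1
t0.Δ2 b=0 c=1 d=1 clk=1 a=0
t1.Δ0 b=0 c=1 d=1 clk=1 a=0
t1.Δ1 b=0 c=1 d=1 clk=0 a=0
t2.Δ0 b=0 c=1 d=1 clk=0 a=0
t2.Δ1 b=0 c=1 d=1 clk=1 a=0
t2.Δ2 b=1 c=1 d=1 clk=1 a=0
t2.Δ3 b=1 c=1 d=0 clk=1 a=0
t3.Δ0 b=1 c=1 d=0 clk=1 a=0
t3.Δ1 b=1 c=1 d=0 clk=0 a=0
t4.Δ0 b=1 c=1 d=0 clk=0 a=0
t4.Δ1 b=1 c=1 d=0 clk=1 a=0
t4.Δ2 b=0 c=1 d=0 clk=1 a=0
t4.Δ3 b=0 c=1 d=1 clk=1 a=0
t5.Δ0 b=0 c=1 d=1 clk=1 a=0
t5.Δ1 b=0 c=1 d=1 clk=0 a=0
t6.Δ0 b=0 c=1 d=1 clk=0 a=0
t6.Δ1 b=0 c=1 d=1 clk=1 a=0
t6.Δ2 b=1 c=1 d=1 clk=1 a=0
t6.Δ3 b=1 c=1 d=0 clk=1 a=0
t7.Δ0 b=1 c=1 d=0 clk=1 a=0
t7.Δ1 b=1 c=1 d=0 clk=0 a=0
t8.Δ0 b=1 c=1 d=0 clk=0 a=0
t8.Δ1 b=1 c=1 d=0 clk=1 a=0
t8.Δ2 b=0 c=1 d=0 clk=1 a=0
t8.Δ3 b=0 c=1 d=1 clk=1 a=0
t9.Δ0 b=0 c=1 d=1 clk=1 a=0
t9.Δ1 b=0 c=1 d=1 clk=0 a=0
t10.Δ0 b=0 c=1 d=1 clk=0 a=0
t10.Δ1 b=0 c=1 d=1 clk=1 a=0
t10.Δ2 b=1 c=1 d=1 clk=1 a=0
t10.Δ3 b=1 c=1 d=0 clk=1 a=0
t11.Δ0 b=1 c=1 d=0 clk=1 a=0
t11.Δ1 b=1 c=1 d=0 clk=0 a=0
t12.Δ0 b=1 c=1 d=0 clk=0 a=0
t12.Δ1 b=1 c=1 d=0 clk=1 a=0
t12.Δ2 b=0 c=1 d=0 clk=1 a=0
t12.Δ3 b=0 c=1 d=1 clk=1 a=0
t13.Δ0 b=0 c=1 d=1 clk=1 a=0
t13.Δ1 b=0 c=1 d=1 clk=0 a=0
t14.Δ0 b=0 c=1 d=1 clk=0 a=0
t14.Δ1 b=0 c=1 d=1 clk=1 a=0
t14.Δ2 b=1 c=1 d=1 clk=1 a=0
t14.Δ3 b=1 c=1 d=0 clk=1 a=0
t15.Δ0 b=1 c=1 d=0 clk=1 a=0
t15.Δ1 b=1 c=1 d=0 clk=0 a=0
t16.Δ0 b=1 c=1 d=0 clk=0 a=0
t16.Δ1 b=1 c=1 d=0 clk=1 a=0
t16.Δ2 b=0 c=1 d=0 clk=1 a=0
t16.Δ3 b=0 c=1 d=1 clk=1 a=0
t17.Δ0 b=0 c=1 d=1 clk=1 a=0
t17.Δ1 b=0 c=1 d=1 clk=0 a=0
t18.Δ0 b=0 c=1 d=1 clk=0 a=0
t18.Δ1 b=0 c=1 d=1 clk=1 a=0
t18.Δ2 b=1 c=1 d=1 clk=1 a=0
t18.Δ3 b=1 c=1 d=0 clk=1 a=0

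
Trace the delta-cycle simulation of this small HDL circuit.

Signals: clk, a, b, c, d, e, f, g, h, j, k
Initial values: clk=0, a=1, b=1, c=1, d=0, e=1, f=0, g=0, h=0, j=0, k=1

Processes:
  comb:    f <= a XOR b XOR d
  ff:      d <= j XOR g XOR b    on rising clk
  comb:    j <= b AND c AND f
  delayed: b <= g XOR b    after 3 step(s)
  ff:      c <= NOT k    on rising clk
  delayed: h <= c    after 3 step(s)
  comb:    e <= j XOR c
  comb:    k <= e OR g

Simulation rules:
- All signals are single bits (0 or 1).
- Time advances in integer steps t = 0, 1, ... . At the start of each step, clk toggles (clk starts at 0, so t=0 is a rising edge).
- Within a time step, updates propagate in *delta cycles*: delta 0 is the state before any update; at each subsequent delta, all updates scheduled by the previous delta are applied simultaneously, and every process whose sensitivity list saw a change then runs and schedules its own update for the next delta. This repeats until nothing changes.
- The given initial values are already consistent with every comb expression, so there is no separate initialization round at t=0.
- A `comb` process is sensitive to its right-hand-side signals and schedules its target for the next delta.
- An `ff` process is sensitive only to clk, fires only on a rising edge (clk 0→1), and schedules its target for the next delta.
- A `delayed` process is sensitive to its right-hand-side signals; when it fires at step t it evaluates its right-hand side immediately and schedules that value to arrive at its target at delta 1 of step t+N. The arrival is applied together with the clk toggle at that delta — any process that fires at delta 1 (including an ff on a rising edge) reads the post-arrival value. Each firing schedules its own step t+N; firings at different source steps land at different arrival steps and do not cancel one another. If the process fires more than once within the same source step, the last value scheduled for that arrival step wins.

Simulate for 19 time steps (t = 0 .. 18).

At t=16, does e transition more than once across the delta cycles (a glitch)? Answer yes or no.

no

t=0 Δ0: a=1 clk=0 e=1 g=0 h=0 f=0 b=1 d=0 j=0 k=1 c=1
  Δ1: clk:0→1
  Δ2: d:0→1, c:1→0
  Δ3: e:1→0, f:0→1
  Δ4: k:1→0
  (4Δ to stable)
t=1 Δ0: a=1 clk=1 e=0 g=0 h=0 f=1 b=1 d=1 j=0 k=0 c=0
  Δ1: clk:1→0
  (1Δ to stable)
t=2 Δ0: a=1 clk=0 e=0 g=0 h=0 f=1 b=1 d=1 j=0 k=0 c=0
  Δ1: clk:0→1
  Δ2: c:0→1
  Δ3: e:0→1, j:0→1
  Δ4: e:1→0, k:0→1
  Δ5: k:1→0
  (5Δ to stable)
t=3 Δ0: a=1 clk=1 e=0 g=0 h=0 f=1 b=1 d=1 j=1 k=0 c=1
  Δ1: clk:1→0
  (1Δ to stable)
t=4 Δ0: a=1 clk=0 e=0 g=0 h=0 f=1 b=1 d=1 j=1 k=0 c=1
  Δ1: clk:0→1
  Δ2: d:1→0
  Δ3: f:1→0
  Δ4: j:1→0
  Δ5: e:0→1
  Δ6: k:0→1
  (6Δ to stable)
t=5 Δ0: a=1 clk=1 e=1 g=0 h=0 f=0 b=1 d=0 j=0 k=1 c=1
  Δ1: clk:1→0, h:0→1
  (1Δ to stable)
t=6 Δ0: a=1 clk=0 e=1 g=0 h=1 f=0 b=1 d=0 j=0 k=1 c=1
  Δ1: clk:0→1
  Δ2: d:0→1, c:1→0
  Δ3: e:1→0, f:0→1
  Δ4: k:1→0
  (4Δ to stable)
t=7 Δ0: a=1 clk=1 e=0 g=0 h=1 f=1 b=1 d=1 j=0 k=0 c=0
  Δ1: clk:1→0
  (1Δ to stable)
t=8 Δ0: a=1 clk=0 e=0 g=0 h=1 f=1 b=1 d=1 j=0 k=0 c=0
  Δ1: clk:0→1
  Δ2: c:0→1
  Δ3: e:0→1, j:0→1
  Δ4: e:1→0, k:0→1
  Δ5: k:1→0
  (5Δ to stable)
t=9 Δ0: a=1 clk=1 e=0 g=0 h=1 f=1 b=1 d=1 j=1 k=0 c=1
  Δ1: clk:1→0, h:1→0
  (1Δ to stable)
t=10 Δ0: a=1 clk=0 e=0 g=0 h=0 f=1 b=1 d=1 j=1 k=0 c=1
  Δ1: clk:0→1
  Δ2: d:1→0
  Δ3: f:1→0
  Δ4: j:1→0
  Δ5: e:0→1
  Δ6: k:0→1
  (6Δ to stable)
t=11 Δ0: a=1 clk=1 e=1 g=0 h=0 f=0 b=1 d=0 j=0 k=1 c=1
  Δ1: clk:1→0, h:0→1
  (1Δ to stable)
t=12 Δ0: a=1 clk=0 e=1 g=0 h=1 f=0 b=1 d=0 j=0 k=1 c=1
  Δ1: clk:0→1
  Δ2: d:0→1, c:1→0
  Δ3: e:1→0, f:0→1
  Δ4: k:1→0
  (4Δ to stable)
t=13 Δ0: a=1 clk=1 e=0 g=0 h=1 f=1 b=1 d=1 j=0 k=0 c=0
  Δ1: clk:1→0
  (1Δ to stable)
t=14 Δ0: a=1 clk=0 e=0 g=0 h=1 f=1 b=1 d=1 j=0 k=0 c=0
  Δ1: clk:0→1
  Δ2: c:0→1
  Δ3: e:0→1, j:0→1
  Δ4: e:1→0, k:0→1
  Δ5: k:1→0
  (5Δ to stable)
t=15 Δ0: a=1 clk=1 e=0 g=0 h=1 f=1 b=1 d=1 j=1 k=0 c=1
  Δ1: clk:1→0, h:1→0
  (1Δ to stable)
t=16 Δ0: a=1 clk=0 e=0 g=0 h=0 f=1 b=1 d=1 j=1 k=0 c=1
  Δ1: clk:0→1
  Δ2: d:1→0
  Δ3: f:1→0
  Δ4: j:1→0
  Δ5: e:0→1
  Δ6: k:0→1
  (6Δ to stable)
t=17 Δ0: a=1 clk=1 e=1 g=0 h=0 f=0 b=1 d=0 j=0 k=1 c=1
  Δ1: clk:1→0, h:0→1
  (1Δ to stable)
t=18 Δ0: a=1 clk=0 e=1 g=0 h=1 f=0 b=1 d=0 j=0 k=1 c=1
  Δ1: clk:0→1
  Δ2: d:0→1, c:1→0
  Δ3: e:1→0, f:0→1
  Δ4: k:1→0
  (4Δ to stable)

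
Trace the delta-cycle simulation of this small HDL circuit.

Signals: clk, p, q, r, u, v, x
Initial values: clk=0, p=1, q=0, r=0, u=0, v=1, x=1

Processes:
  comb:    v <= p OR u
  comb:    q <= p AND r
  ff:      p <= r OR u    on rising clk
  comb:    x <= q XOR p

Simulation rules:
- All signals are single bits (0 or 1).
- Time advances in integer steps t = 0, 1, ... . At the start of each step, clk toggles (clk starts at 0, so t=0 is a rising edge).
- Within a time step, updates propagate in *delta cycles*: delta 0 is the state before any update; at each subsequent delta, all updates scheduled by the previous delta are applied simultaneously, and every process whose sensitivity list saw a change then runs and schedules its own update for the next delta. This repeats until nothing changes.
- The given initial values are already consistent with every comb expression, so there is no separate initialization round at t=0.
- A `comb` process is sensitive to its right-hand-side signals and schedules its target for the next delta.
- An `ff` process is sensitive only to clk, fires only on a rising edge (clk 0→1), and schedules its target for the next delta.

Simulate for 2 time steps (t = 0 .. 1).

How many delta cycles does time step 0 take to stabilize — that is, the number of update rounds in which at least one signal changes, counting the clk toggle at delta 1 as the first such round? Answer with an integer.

t0.Δ0 x=1 q=0 p=1 v=1 clk=0 r=0 u=0
t0.Δ1 x=1 q=0 p=1 v=1 clk=1 r=0 u=0
t0.Δ2 x=1 q=0 p=0 v=1 clk=1 r=0 u=0
t0.Δ3 x=0 q=0 p=0 v=0 clk=1 r=0 u=0
t1.Δ0 x=0 q=0 p=0 v=0 clk=1 r=0 u=0
t1.Δ1 x=0 q=0 p=0 v=0 clk=0 r=0 u=0

3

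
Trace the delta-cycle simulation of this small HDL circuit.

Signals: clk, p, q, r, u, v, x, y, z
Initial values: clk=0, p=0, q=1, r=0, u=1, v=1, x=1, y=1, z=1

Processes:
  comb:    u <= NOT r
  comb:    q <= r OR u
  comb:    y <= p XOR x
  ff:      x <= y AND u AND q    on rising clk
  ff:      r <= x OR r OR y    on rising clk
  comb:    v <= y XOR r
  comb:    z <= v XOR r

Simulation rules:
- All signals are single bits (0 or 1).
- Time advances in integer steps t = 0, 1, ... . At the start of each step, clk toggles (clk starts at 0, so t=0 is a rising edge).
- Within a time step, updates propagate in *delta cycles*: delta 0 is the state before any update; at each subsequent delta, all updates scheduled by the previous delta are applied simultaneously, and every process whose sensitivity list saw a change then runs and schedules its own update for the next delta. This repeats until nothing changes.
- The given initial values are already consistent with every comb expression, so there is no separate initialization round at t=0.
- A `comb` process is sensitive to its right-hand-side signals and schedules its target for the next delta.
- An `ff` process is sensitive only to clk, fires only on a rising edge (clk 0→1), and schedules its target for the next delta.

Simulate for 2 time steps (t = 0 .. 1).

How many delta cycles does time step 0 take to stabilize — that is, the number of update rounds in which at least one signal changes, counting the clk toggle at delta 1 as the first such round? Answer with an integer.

4

t0.Δ0 v=1 clk=0 r=0 y=1 p=0 x=1 z=1 q=1 u=1
t0.Δ1 v=1 clk=1 r=0 y=1 p=0 x=1 z=1 q=1 u=1
t0.Δ2 v=1 clk=1 r=1 y=1 p=0 x=1 z=1 q=1 u=1
t0.Δ3 v=0 clk=1 r=1 y=1 p=0 x=1 z=0 q=1 u=0
t0.Δ4 v=0 clk=1 r=1 y=1 p=0 x=1 z=1 q=1 u=0
t1.Δ0 v=0 clk=1 r=1 y=1 p=0 x=1 z=1 q=1 u=0
t1.Δ1 v=0 clk=0 r=1 y=1 p=0 x=1 z=1 q=1 u=0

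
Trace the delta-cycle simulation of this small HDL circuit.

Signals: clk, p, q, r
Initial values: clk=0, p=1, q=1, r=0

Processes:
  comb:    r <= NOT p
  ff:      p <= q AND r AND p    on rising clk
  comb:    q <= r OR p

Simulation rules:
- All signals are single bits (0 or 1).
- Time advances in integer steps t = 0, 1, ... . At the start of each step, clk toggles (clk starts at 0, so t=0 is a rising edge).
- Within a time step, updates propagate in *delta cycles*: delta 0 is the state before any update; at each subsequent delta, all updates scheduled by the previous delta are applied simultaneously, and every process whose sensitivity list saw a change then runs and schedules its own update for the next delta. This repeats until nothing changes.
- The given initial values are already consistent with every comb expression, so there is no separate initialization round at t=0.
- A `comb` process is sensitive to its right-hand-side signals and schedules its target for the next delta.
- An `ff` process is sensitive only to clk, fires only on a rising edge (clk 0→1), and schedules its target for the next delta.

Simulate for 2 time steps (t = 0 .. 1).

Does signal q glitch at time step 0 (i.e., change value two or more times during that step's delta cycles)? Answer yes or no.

t0.Δ0 p=1 clk=0 r=0 q=1
t0.Δ1 p=1 clk=1 r=0 q=1
t0.Δ2 p=0 clk=1 r=0 q=1
t0.Δ3 p=0 clk=1 r=1 q=0
t0.Δ4 p=0 clk=1 r=1 q=1
t1.Δ0 p=0 clk=1 r=1 q=1
t1.Δ1 p=0 clk=0 r=1 q=1

yes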